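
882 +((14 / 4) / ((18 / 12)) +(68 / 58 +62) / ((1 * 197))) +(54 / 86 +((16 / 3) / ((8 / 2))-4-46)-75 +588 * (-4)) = -1172076985 / 736977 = -1590.38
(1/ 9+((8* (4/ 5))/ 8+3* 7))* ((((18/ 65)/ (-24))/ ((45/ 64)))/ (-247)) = 15776/ 10837125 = 0.00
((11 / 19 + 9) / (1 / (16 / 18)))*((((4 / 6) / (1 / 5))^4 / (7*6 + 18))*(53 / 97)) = 38584000 / 4030641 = 9.57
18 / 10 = 1.80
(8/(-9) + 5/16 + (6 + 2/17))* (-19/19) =-13565/2448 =-5.54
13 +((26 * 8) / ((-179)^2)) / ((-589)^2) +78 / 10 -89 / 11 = 7769871348379 / 611363266855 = 12.71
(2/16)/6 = 1/48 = 0.02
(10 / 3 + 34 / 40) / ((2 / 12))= 251 / 10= 25.10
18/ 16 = 9/ 8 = 1.12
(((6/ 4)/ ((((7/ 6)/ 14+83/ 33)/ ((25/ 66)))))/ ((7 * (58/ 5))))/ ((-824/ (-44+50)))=-1125/ 57374296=-0.00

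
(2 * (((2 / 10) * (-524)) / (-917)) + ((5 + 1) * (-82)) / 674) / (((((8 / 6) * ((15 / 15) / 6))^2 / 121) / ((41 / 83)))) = -606.88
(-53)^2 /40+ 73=5729 /40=143.22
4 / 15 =0.27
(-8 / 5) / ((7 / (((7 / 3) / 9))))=-8 / 135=-0.06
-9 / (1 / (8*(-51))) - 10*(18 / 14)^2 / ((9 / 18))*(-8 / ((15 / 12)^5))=115109208 / 30625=3758.67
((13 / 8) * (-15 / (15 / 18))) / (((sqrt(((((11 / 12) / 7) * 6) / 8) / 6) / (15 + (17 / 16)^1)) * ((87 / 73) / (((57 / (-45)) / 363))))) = 4633967 * sqrt(462) / 9263760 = 10.75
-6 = -6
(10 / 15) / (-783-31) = -1 / 1221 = -0.00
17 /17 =1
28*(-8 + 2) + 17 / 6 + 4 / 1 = -967 / 6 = -161.17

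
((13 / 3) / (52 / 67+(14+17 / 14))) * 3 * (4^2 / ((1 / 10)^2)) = 19510400 / 14999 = 1300.78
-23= -23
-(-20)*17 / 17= 20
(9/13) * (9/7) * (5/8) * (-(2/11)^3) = -405/121121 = -0.00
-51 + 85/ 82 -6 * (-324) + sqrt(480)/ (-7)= 155311/ 82 -4 * sqrt(30)/ 7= 1890.91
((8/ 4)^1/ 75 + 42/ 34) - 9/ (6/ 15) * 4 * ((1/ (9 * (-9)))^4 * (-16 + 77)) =1.26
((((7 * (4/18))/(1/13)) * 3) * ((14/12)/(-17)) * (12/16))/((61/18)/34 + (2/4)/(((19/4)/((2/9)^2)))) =-326781/10975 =-29.78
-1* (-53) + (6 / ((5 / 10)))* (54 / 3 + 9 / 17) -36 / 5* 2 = 22181 / 85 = 260.95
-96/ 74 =-48/ 37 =-1.30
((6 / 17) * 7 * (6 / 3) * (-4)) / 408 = -14 / 289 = -0.05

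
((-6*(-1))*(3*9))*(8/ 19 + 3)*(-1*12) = -6650.53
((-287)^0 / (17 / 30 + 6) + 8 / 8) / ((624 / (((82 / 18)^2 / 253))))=381587 / 2519163504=0.00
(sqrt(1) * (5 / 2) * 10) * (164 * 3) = 12300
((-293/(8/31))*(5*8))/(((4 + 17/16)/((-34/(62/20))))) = 7969600/81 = 98390.12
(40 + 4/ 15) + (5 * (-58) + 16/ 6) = -3706/ 15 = -247.07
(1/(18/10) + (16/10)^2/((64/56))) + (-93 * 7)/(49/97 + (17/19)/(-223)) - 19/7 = -13592610743/10464300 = -1298.95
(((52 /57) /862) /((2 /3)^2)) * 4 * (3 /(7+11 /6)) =1404 /434017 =0.00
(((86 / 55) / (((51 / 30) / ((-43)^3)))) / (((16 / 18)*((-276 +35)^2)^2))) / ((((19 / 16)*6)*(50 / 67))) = -1374358002 / 299642482480825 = -0.00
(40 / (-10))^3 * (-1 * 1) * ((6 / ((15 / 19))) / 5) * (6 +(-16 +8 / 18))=-209152 / 225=-929.56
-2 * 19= -38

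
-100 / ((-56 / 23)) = 575 / 14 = 41.07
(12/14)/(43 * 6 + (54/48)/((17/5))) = 272/81977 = 0.00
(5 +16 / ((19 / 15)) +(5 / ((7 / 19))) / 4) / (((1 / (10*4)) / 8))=894800 / 133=6727.82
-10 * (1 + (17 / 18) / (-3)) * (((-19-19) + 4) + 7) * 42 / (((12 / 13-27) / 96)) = -3232320 / 113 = -28604.60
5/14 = 0.36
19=19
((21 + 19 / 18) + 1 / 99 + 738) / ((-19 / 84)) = -2106902 / 627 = -3360.29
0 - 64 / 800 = -2 / 25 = -0.08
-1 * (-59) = 59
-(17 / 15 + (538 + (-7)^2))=-8822 / 15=-588.13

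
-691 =-691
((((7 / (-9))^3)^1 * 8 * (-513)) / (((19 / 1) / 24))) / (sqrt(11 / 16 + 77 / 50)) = 439040 * sqrt(11) / 891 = 1634.27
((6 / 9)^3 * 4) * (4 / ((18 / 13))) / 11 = 832 / 2673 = 0.31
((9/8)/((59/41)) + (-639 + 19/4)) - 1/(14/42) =-300413/472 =-636.47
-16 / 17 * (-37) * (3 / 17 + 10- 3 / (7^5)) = 1721275520 / 4857223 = 354.37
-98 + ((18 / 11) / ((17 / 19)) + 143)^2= 20877.40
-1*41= -41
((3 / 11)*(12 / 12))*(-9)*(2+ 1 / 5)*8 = -216 / 5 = -43.20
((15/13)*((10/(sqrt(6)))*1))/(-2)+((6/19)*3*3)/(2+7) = 6/19 - 25*sqrt(6)/26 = -2.04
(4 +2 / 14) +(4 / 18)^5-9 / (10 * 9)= 16713107 / 4133430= 4.04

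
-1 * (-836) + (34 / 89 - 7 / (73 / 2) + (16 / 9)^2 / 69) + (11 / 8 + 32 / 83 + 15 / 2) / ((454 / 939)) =9363426423912707 / 10946389783248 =855.39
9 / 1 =9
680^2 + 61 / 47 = 21732861 / 47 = 462401.30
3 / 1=3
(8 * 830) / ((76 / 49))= 81340 / 19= 4281.05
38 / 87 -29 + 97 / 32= -71081 / 2784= -25.53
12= 12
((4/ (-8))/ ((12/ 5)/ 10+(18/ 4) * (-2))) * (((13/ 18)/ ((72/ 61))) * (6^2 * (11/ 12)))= 218075/ 189216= 1.15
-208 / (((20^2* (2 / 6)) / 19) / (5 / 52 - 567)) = 1680303 / 100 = 16803.03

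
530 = 530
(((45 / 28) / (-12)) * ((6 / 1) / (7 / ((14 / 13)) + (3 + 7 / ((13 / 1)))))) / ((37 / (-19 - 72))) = 845 / 4292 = 0.20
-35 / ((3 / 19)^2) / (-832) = 12635 / 7488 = 1.69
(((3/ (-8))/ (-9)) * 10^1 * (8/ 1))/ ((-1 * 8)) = -5/ 12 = -0.42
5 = 5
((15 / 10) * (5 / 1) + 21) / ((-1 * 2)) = -57 / 4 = -14.25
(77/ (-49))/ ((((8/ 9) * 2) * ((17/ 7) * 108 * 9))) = -11/ 29376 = -0.00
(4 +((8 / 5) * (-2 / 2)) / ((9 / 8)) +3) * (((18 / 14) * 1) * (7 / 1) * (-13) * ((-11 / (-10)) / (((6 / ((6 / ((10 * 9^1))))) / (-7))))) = 251251 / 4500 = 55.83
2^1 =2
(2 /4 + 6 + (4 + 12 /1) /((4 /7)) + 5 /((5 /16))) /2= 101 /4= 25.25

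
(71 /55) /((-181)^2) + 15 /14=27028819 /25225970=1.07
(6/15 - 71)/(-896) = 353/4480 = 0.08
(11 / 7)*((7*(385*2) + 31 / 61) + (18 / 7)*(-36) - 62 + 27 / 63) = 24595208 / 2989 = 8228.57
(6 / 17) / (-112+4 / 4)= -2 / 629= -0.00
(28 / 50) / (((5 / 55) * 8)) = 77 / 100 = 0.77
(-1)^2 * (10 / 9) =1.11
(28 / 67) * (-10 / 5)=-56 / 67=-0.84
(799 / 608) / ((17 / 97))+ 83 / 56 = 38221 / 4256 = 8.98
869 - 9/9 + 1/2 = 1737/2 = 868.50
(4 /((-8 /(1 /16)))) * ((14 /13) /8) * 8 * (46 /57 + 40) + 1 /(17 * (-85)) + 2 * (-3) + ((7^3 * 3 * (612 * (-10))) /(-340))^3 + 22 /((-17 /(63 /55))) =54430168862411998871 /8565960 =6354240372639.14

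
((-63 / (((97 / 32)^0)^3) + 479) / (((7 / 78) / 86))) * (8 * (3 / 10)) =33486336 / 35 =956752.46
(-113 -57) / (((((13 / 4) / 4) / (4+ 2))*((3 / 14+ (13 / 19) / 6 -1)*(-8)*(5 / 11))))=-447678 / 871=-513.98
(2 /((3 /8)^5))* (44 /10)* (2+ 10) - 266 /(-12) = 11552291 /810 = 14262.09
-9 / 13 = -0.69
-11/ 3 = -3.67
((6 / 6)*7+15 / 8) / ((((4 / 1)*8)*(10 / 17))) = 1207 / 2560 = 0.47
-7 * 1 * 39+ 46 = -227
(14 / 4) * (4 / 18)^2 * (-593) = -8302 / 81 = -102.49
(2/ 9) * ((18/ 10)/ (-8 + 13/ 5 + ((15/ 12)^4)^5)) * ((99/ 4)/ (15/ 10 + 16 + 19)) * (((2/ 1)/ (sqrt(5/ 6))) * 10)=39582418599936 * sqrt(30)/ 2967452284589239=0.07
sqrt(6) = 2.45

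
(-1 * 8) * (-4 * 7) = 224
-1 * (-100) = 100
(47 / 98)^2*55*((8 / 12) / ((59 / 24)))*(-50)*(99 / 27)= -628.95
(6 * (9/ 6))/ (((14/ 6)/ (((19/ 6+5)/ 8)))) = 63/ 16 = 3.94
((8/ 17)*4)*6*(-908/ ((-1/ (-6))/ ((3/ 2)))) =-1569024/ 17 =-92295.53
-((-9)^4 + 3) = -6564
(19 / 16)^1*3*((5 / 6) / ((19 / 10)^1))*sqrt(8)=25*sqrt(2) / 8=4.42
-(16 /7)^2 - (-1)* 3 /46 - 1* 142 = -331697 /2254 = -147.16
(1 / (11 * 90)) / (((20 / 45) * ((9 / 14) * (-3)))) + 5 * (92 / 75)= 7285 / 1188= 6.13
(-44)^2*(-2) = -3872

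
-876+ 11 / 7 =-6121 / 7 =-874.43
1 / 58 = 0.02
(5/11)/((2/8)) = 20/11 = 1.82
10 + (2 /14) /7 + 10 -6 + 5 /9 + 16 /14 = 6932 /441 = 15.72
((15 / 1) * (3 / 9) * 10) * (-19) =-950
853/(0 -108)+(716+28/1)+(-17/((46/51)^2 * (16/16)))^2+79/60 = 709681777999/604456560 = 1174.08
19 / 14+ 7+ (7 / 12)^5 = 14674321 / 1741824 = 8.42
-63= -63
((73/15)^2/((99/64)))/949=4672/289575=0.02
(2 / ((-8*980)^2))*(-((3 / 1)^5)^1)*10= -243 / 3073280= -0.00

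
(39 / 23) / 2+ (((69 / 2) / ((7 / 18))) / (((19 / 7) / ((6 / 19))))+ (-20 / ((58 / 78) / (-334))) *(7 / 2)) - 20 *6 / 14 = 106000537425 / 3371018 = 31444.67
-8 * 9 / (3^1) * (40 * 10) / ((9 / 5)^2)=-80000 / 27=-2962.96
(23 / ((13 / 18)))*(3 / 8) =621 / 52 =11.94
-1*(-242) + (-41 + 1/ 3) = 604/ 3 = 201.33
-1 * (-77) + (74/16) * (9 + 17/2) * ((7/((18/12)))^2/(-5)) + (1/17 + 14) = -160019/612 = -261.47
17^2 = 289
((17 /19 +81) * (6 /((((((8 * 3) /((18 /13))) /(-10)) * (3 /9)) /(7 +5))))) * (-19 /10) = 252072 /13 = 19390.15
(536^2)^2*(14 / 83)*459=530395560124416 / 83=6390307953306.22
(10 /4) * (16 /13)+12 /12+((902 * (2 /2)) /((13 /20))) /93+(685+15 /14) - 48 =11121563 /16926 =657.07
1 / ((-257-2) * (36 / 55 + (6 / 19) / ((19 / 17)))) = -19855 / 4818954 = -0.00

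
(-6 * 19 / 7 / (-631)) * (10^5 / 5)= 2280000 / 4417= 516.19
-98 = -98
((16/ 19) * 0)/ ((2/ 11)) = 0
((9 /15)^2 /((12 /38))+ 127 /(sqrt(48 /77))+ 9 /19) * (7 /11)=10731 /10450+ 889 * sqrt(231) /132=103.39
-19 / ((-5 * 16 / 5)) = 19 / 16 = 1.19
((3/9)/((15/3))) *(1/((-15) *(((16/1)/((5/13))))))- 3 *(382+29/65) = -10739089/9360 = -1147.34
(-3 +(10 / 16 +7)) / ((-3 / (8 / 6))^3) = -296 / 729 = -0.41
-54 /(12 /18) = -81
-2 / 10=-1 / 5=-0.20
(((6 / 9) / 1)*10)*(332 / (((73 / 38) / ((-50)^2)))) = 630800000 / 219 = 2880365.30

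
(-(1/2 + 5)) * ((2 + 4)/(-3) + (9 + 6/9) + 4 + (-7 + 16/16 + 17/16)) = -3553/96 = -37.01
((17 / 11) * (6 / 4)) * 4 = 102 / 11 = 9.27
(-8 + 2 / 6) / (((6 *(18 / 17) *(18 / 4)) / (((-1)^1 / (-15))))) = -391 / 21870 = -0.02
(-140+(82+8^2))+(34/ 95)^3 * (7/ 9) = 46573378/ 7716375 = 6.04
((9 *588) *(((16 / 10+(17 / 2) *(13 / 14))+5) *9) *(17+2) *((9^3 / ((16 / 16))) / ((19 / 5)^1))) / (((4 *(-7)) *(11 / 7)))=-2516018841 / 44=-57182246.39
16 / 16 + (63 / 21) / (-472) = 469 / 472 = 0.99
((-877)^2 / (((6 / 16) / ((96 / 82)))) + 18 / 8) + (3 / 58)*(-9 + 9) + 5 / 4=196897311 / 82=2401186.72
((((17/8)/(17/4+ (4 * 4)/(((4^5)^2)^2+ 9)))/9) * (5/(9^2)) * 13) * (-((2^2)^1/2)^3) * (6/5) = -1943936557923880/4542082534395387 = -0.43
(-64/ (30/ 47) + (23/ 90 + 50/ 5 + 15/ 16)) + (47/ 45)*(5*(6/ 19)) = -87.42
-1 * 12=-12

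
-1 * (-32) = 32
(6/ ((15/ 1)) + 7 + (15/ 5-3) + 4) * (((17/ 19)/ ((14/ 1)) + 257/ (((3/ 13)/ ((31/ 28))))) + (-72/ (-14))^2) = 2814229/ 196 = 14358.31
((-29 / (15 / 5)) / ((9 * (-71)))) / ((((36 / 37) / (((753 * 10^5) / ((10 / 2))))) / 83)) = 111769045000 / 5751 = 19434714.83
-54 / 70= -27 / 35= -0.77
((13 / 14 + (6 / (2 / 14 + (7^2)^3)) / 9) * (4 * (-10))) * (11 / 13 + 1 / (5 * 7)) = -6391563988 / 196724073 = -32.49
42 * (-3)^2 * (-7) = -2646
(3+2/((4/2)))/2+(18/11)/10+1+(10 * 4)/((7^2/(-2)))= 4126/2695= 1.53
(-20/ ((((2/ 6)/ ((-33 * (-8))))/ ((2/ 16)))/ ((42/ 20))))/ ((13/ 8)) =-33264/ 13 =-2558.77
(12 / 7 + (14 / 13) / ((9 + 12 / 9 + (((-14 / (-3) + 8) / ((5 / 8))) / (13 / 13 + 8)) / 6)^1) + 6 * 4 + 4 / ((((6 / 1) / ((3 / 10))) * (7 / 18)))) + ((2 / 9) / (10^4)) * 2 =26.33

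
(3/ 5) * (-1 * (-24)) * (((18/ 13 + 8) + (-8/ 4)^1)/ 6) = 1152/ 65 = 17.72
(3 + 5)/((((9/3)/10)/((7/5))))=112/3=37.33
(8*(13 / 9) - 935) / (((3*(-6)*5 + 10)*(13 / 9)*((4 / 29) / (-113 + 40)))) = -17594387 / 4160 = -4229.42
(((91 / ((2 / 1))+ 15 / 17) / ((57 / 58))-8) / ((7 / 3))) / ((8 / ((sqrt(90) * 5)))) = 29985 * sqrt(10) / 952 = 99.60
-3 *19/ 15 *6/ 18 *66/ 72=-209/ 180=-1.16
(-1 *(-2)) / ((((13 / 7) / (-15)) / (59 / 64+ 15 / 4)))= -2415 / 32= -75.47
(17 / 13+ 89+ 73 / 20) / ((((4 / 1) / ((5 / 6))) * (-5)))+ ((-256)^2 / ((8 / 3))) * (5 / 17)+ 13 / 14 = 7225.25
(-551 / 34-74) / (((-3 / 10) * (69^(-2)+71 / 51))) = 24336645 / 112694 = 215.95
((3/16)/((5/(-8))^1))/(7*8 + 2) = -3/580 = -0.01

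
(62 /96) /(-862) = -31 /41376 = -0.00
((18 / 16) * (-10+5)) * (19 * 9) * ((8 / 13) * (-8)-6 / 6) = 592515 / 104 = 5697.26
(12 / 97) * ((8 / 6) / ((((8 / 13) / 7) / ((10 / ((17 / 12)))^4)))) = 37739520000 / 8101537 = 4658.32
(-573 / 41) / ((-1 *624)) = 191 / 8528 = 0.02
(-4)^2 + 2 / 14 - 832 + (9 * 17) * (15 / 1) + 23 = 10515 / 7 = 1502.14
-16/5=-3.20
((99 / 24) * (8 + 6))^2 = 53361 / 16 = 3335.06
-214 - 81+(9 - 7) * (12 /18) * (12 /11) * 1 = -3229 /11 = -293.55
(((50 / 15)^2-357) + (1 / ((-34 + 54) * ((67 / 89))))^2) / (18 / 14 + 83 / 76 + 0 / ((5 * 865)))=-32322651781 / 222205500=-145.46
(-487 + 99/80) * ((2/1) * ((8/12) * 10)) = -38861/6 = -6476.83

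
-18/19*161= -2898/19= -152.53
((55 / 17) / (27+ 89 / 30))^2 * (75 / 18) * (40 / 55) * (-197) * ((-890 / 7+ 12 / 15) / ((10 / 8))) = 1149896880000 / 1634990623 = 703.30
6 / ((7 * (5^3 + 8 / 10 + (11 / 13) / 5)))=195 / 28658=0.01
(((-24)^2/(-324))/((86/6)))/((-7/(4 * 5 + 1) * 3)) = 16/129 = 0.12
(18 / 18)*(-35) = -35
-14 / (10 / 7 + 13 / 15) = -1470 / 241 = -6.10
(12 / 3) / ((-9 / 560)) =-2240 / 9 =-248.89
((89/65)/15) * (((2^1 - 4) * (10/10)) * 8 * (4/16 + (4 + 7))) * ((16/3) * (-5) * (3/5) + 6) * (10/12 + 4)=10324/13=794.15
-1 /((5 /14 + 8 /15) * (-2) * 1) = 105 /187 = 0.56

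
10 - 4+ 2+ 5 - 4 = 9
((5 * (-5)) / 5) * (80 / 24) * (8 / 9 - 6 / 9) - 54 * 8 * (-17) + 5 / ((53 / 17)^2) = 556749107 / 75843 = 7340.81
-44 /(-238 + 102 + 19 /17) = 748 /2293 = 0.33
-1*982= -982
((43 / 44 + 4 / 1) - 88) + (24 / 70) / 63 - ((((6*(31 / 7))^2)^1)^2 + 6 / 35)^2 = -248496074451.75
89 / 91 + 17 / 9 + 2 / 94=111175 / 38493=2.89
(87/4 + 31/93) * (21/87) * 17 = 31535/348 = 90.62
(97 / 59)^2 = 9409 / 3481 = 2.70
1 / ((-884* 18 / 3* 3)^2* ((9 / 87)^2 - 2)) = -841 / 423589787712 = -0.00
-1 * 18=-18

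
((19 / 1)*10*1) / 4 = 95 / 2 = 47.50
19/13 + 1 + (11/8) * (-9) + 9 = -95/104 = -0.91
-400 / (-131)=400 / 131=3.05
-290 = -290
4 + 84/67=352/67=5.25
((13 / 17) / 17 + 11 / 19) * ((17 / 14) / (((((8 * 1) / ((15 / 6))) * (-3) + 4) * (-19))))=8565 / 1202852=0.01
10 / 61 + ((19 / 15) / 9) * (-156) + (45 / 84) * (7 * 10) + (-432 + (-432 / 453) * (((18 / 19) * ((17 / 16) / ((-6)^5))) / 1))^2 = 1079561056383189457 / 5784201457920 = 186639.60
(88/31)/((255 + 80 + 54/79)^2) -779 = -16982961461581/21800978191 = -779.00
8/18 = 4/9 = 0.44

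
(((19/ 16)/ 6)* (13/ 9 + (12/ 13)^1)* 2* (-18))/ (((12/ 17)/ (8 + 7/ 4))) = -89471/ 384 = -233.00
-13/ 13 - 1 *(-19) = 18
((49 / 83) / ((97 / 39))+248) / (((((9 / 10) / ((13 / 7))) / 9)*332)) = 129906335 / 9355262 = 13.89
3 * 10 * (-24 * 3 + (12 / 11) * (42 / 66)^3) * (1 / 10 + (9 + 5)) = -444165228 / 14641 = -30337.08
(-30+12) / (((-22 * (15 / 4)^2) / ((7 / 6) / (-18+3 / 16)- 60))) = -821696 / 235125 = -3.49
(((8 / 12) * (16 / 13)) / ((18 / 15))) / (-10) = -8 / 117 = -0.07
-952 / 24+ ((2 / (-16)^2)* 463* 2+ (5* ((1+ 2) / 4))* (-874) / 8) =-84887 / 192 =-442.12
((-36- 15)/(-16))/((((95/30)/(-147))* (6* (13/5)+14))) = -112455/22496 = -5.00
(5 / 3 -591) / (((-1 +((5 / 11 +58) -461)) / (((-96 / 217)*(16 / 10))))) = -4978688 / 4816315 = -1.03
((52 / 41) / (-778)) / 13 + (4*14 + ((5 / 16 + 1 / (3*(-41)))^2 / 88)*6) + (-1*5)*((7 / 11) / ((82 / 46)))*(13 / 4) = 50.21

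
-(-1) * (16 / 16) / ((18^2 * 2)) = 1 / 648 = 0.00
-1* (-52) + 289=341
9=9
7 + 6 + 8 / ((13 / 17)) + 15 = 38.46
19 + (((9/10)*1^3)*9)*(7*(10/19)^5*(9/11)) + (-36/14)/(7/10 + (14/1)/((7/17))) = 1376068088419/66158889181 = 20.80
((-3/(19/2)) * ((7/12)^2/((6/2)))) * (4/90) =-0.00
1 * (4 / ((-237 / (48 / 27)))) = -64 / 2133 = -0.03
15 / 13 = 1.15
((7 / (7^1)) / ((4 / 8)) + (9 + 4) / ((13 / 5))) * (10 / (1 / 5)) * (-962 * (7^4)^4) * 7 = -78326694059492596900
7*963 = 6741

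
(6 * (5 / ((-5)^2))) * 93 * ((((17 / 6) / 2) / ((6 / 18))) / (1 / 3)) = 14229 / 10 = 1422.90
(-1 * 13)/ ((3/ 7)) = -91/ 3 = -30.33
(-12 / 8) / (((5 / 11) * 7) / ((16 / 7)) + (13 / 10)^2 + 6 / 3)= -6600 / 22361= -0.30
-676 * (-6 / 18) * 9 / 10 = 1014 / 5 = 202.80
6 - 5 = 1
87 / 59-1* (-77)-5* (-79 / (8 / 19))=479835 / 472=1016.60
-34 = -34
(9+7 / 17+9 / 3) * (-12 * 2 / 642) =-844 / 1819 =-0.46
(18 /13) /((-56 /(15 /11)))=-135 /4004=-0.03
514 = 514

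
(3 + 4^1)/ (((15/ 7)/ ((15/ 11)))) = 49/ 11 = 4.45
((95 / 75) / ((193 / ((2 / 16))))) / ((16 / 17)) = 323 / 370560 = 0.00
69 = 69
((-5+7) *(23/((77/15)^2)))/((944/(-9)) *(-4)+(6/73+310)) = 0.00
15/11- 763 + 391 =-4077/11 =-370.64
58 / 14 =29 / 7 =4.14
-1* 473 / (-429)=43 / 39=1.10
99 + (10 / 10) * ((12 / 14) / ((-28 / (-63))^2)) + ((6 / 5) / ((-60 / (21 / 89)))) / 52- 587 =-195858443 / 404950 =-483.66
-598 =-598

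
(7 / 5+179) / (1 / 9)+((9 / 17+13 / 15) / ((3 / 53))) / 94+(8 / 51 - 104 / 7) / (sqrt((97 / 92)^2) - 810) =30417154744372 / 18731152755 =1623.88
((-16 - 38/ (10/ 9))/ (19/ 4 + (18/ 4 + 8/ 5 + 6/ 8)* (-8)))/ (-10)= -502/ 5005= -0.10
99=99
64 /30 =32 /15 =2.13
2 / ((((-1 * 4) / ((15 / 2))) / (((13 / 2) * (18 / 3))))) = -585 / 4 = -146.25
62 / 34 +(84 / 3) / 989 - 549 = -9199202 / 16813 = -547.15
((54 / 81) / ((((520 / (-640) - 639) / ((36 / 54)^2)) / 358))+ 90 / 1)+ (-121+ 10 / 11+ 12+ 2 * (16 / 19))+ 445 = 24749139608 / 57767391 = 428.43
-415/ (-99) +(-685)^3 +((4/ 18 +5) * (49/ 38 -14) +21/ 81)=-3627536943647/ 11286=-321419186.93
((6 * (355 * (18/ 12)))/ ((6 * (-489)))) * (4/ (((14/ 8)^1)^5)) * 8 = -5816320/ 2739541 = -2.12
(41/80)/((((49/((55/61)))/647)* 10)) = 291797/478240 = 0.61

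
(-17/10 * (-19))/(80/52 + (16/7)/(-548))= 4026841/191280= 21.05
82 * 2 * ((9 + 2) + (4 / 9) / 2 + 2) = 19516 / 9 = 2168.44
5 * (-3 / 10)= -3 / 2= -1.50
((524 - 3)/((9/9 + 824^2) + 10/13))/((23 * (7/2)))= 13546/1421100471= 0.00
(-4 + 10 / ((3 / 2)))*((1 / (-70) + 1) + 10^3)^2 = 9819329522 / 3675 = 2671926.40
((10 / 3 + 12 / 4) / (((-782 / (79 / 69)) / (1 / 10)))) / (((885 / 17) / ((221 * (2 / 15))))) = -331721 / 632022750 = -0.00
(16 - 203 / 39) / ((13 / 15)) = 2105 / 169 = 12.46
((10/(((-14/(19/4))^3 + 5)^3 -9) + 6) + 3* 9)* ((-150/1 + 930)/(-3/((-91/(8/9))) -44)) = -275734060287648125345/471042663850511954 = -585.37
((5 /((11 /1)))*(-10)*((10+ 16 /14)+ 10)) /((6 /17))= -62900 /231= -272.29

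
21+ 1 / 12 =253 / 12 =21.08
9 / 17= 0.53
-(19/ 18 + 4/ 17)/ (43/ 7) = -2765/ 13158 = -0.21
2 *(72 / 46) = 72 / 23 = 3.13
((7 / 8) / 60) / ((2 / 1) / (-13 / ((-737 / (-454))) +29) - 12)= -0.00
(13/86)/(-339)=-13/29154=-0.00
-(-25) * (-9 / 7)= -225 / 7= -32.14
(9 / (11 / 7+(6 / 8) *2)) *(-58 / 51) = -3.33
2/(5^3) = 2/125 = 0.02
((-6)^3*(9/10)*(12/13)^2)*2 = -279936/845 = -331.29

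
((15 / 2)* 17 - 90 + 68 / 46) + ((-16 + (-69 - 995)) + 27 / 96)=-765985 / 736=-1040.74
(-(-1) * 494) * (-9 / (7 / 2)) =-8892 / 7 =-1270.29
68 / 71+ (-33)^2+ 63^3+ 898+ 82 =17900304 / 71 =252116.96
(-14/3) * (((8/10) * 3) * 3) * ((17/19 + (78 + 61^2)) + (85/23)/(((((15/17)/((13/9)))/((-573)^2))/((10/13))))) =-112456588832/2185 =-51467546.38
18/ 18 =1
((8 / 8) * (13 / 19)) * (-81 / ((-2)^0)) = -1053 / 19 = -55.42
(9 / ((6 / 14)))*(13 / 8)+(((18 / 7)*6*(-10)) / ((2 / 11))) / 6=-6009 / 56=-107.30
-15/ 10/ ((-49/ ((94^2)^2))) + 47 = 117114647/ 49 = 2390094.84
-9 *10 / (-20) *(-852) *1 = -3834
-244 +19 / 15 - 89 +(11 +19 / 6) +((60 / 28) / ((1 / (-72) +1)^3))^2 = -312.57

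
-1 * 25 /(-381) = 25 /381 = 0.07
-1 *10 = -10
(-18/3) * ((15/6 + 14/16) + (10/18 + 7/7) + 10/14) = -2845/84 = -33.87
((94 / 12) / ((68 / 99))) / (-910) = -1551 / 123760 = -0.01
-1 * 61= -61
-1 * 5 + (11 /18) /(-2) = -191 /36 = -5.31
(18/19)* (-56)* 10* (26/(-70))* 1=3744/19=197.05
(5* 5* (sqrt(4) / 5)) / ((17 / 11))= 110 / 17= 6.47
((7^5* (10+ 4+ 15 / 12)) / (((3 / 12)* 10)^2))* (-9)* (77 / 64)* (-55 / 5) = 7815305421 / 1600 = 4884565.89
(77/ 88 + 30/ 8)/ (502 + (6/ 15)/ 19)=3515/ 381536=0.01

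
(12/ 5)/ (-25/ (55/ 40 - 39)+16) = 301/ 2090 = 0.14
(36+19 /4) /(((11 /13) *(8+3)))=2119 /484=4.38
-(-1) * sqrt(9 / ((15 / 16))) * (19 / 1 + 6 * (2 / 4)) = 88 * sqrt(15) / 5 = 68.16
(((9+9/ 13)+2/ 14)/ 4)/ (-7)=-895/ 2548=-0.35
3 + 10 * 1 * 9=93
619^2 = 383161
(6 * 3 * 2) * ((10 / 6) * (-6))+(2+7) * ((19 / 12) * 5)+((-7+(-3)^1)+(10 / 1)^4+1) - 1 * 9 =38773 / 4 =9693.25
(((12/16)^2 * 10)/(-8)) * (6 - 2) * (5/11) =-1.28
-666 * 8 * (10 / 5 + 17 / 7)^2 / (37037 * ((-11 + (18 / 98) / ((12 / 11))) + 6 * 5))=-553536 / 3760757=-0.15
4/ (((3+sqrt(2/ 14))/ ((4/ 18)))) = 28/ 93 - 4 *sqrt(7)/ 279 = 0.26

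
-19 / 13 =-1.46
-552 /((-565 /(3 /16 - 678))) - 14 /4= -75226 /113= -665.72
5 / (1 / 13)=65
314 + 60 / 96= 2517 / 8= 314.62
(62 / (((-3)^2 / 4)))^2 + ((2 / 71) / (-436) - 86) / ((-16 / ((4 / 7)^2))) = 46753806517 / 61432182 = 761.06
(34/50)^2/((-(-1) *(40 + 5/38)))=10982/953125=0.01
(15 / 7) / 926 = 15 / 6482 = 0.00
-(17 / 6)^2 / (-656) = 289 / 23616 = 0.01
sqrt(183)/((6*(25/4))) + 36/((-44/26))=-234/11 + 2*sqrt(183)/75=-20.91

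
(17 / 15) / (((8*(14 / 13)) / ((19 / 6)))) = 0.42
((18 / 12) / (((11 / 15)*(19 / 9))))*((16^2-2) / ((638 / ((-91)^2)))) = 425933235 / 133342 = 3194.29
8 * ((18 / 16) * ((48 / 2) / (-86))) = -108 / 43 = -2.51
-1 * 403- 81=-484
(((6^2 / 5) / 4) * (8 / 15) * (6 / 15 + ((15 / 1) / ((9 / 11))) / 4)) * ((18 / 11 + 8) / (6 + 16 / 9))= 285246 / 48125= 5.93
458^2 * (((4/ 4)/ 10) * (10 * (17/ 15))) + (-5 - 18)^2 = 3573923/ 15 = 238261.53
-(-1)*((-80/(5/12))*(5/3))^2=102400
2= 2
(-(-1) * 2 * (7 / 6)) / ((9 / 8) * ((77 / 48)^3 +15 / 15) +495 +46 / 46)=229376 / 49325909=0.00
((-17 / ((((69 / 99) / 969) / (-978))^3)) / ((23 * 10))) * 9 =2339866880676451267423524 / 1399205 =1672283104103009399.93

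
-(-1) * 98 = 98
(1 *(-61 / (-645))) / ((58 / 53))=3233 / 37410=0.09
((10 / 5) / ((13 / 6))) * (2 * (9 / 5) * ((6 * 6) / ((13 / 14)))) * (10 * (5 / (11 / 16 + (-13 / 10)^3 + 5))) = 725760000 / 393263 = 1845.48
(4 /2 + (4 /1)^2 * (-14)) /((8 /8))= -222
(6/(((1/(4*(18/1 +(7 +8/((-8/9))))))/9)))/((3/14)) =16128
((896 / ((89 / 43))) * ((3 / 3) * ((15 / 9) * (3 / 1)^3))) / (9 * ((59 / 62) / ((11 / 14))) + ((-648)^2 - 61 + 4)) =24633840 / 530927809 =0.05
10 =10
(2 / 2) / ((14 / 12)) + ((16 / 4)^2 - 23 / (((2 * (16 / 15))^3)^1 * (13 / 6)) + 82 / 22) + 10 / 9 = 3040952345 / 147603456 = 20.60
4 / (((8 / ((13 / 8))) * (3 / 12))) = 3.25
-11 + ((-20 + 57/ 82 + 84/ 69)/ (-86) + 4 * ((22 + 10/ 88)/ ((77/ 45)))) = 802780777/ 19625716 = 40.90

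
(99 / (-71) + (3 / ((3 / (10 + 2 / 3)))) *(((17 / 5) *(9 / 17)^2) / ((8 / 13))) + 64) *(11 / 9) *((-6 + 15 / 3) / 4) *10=-5252599 / 21726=-241.77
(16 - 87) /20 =-3.55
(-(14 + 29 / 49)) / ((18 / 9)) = -715 / 98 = -7.30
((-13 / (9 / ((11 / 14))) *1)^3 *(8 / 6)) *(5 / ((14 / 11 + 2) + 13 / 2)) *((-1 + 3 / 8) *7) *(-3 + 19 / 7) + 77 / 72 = -45694231 / 258048504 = -0.18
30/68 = 15/34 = 0.44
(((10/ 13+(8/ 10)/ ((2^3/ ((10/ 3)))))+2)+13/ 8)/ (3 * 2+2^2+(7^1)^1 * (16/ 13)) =1475/ 5808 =0.25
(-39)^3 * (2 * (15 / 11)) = -1779570 / 11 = -161779.09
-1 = -1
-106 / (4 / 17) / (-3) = 901 / 6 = 150.17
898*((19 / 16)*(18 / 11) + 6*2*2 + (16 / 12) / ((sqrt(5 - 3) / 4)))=26683.55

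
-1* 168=-168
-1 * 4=-4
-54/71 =-0.76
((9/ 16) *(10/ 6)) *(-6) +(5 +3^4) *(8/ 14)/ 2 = 1061/ 56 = 18.95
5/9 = 0.56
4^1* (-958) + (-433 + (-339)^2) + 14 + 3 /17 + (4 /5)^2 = 47035097 /425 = 110670.82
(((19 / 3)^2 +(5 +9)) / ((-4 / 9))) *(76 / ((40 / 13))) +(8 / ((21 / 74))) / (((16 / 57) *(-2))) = -856083 / 280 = -3057.44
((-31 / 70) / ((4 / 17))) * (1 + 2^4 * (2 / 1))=-62.11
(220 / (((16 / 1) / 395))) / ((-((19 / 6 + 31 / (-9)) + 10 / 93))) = 1212255 / 38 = 31901.45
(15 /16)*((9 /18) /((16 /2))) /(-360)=-1 /6144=-0.00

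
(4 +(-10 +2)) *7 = -28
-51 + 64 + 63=76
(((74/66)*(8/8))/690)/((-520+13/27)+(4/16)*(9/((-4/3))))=-888/284828665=-0.00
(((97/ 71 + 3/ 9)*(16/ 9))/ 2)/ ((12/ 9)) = 724/ 639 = 1.13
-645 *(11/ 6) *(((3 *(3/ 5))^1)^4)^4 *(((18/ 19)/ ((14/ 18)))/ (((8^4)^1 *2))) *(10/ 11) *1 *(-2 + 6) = -6454069317770962203/ 831250000000000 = -7764.29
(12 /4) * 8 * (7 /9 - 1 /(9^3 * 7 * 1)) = 18.66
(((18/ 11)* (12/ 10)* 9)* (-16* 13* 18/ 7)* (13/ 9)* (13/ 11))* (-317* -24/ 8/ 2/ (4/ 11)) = -8123381136/ 385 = -21099691.26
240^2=57600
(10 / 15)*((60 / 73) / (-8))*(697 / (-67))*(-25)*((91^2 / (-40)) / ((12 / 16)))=144296425 / 29346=4917.07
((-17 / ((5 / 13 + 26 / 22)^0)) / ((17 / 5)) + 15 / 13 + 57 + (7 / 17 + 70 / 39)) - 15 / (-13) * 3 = 38999 / 663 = 58.82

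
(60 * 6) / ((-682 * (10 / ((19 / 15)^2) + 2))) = -16245 / 253363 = -0.06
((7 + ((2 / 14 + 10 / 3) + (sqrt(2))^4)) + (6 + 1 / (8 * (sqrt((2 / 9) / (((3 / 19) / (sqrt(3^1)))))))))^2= (63 * 3^(1 / 4) * sqrt(38) + 130720)^2 / 40755456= 422.56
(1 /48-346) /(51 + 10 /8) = -16607 /2508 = -6.62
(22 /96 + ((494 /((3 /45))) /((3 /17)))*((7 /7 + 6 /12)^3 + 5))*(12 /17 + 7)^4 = 4971156015980711 /4009008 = 1239996531.81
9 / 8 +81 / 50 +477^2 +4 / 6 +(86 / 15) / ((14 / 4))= 955643009 / 4200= 227534.05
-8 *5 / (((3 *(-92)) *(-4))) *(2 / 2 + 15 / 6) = -0.13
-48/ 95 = -0.51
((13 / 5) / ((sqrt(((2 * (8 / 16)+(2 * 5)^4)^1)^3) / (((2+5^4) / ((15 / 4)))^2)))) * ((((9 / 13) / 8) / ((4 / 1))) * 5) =393129 * sqrt(10001) / 5001000050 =0.01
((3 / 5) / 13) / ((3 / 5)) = 1 / 13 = 0.08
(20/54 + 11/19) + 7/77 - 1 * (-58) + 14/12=679495/11286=60.21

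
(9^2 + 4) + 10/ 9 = 775/ 9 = 86.11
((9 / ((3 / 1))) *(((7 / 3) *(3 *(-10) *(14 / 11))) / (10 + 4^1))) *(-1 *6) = 1260 / 11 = 114.55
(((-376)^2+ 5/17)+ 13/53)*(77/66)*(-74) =-32991487858/2703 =-12205507.90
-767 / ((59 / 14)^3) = -35672 / 3481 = -10.25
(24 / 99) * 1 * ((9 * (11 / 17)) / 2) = 12 / 17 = 0.71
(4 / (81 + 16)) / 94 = 2 / 4559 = 0.00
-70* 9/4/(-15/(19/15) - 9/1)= 665/88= 7.56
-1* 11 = -11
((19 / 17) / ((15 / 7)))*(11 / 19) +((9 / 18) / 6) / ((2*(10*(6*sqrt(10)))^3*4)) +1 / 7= sqrt(10) / 2073600000 +794 / 1785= 0.44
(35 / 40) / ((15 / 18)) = 21 / 20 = 1.05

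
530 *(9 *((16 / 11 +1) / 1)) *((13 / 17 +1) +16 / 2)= 21379140 / 187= 114326.95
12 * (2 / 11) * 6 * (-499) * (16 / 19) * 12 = -13796352 / 209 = -66011.25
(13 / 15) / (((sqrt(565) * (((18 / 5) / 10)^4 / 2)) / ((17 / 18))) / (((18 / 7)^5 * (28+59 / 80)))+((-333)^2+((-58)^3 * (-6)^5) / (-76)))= -128323282197512047851562500 / 2939414952550613480569699525609363 - 53370523456250 * sqrt(565) / 8818244857651840441709098576828089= -0.00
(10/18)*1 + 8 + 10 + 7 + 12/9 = 26.89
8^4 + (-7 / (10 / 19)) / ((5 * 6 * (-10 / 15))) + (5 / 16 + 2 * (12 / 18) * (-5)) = 4090.31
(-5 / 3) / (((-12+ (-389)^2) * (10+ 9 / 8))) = -40 / 40399503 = -0.00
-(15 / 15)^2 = -1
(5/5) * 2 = 2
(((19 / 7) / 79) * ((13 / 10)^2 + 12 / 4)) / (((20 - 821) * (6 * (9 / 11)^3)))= -1694363 / 27678234600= -0.00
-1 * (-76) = 76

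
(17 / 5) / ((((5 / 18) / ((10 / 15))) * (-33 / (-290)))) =3944 / 55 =71.71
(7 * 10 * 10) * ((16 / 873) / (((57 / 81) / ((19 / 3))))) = 11200 / 97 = 115.46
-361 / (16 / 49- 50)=17689 / 2434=7.27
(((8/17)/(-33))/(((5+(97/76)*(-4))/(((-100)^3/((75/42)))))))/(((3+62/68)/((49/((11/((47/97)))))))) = -1473920000/35211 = -41859.65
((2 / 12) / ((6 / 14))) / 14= 1 / 36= 0.03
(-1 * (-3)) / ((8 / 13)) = 39 / 8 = 4.88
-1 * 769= -769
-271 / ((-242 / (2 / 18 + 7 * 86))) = 1468549 / 2178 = 674.26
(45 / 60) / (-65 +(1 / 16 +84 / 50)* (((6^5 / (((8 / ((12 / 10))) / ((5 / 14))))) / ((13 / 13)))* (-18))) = -525 / 9191534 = -0.00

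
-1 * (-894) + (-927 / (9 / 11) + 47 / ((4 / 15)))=-251 / 4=-62.75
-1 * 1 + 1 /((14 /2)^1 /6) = -1 /7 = -0.14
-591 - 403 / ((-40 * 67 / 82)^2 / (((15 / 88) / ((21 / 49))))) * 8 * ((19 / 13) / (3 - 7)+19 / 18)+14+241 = -47900893691 / 142211520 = -336.83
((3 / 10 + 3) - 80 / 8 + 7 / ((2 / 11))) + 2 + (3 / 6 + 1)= 353 / 10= 35.30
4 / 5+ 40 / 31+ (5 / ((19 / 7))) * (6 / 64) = 213267 / 94240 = 2.26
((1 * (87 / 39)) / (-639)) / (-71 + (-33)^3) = 29 / 299118456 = 0.00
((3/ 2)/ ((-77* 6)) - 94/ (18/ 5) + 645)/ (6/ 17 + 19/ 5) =145821835/ 978516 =149.02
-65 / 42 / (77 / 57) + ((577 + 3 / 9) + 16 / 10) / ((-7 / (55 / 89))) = -15040441 / 287826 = -52.26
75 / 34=2.21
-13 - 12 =-25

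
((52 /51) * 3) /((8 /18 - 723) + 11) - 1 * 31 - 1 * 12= -1170448 /27217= -43.00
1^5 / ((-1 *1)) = -1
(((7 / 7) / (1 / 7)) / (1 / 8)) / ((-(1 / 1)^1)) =-56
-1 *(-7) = 7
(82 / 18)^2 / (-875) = -0.02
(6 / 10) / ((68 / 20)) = 3 / 17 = 0.18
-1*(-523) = 523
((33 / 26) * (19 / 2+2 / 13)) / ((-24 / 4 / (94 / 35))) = -129767 / 23660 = -5.48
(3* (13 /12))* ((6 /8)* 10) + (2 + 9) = 283 /8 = 35.38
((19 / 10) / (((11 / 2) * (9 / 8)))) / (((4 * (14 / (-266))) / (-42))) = 10108 / 165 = 61.26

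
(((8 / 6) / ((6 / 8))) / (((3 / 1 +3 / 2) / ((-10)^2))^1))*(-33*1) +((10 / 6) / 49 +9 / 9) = -1723432 / 1323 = -1302.67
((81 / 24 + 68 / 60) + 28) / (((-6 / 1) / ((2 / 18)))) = -3901 / 6480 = -0.60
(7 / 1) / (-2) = -7 / 2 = -3.50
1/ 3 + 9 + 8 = 52/ 3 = 17.33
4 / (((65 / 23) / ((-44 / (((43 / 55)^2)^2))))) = -7408346000 / 44444413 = -166.69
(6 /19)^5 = 7776 /2476099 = 0.00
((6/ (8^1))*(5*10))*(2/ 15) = 5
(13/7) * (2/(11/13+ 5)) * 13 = 2197/266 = 8.26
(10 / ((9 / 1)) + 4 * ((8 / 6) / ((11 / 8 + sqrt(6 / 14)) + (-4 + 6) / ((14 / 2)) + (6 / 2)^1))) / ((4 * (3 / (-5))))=-0.88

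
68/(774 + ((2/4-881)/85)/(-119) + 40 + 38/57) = 4126920/49447403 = 0.08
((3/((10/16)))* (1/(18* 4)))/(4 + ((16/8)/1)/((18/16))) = 3/260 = 0.01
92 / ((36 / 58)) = 1334 / 9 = 148.22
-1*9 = -9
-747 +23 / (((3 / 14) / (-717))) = -77705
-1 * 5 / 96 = -5 / 96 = -0.05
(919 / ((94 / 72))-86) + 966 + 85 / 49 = 3651751 / 2303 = 1585.65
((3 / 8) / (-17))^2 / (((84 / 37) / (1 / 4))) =0.00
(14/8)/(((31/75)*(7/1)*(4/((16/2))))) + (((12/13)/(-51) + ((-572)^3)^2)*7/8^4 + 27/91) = 2939451026977897155601/49107968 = 59856906051944.51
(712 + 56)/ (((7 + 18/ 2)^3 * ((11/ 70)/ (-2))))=-105/ 44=-2.39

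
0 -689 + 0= -689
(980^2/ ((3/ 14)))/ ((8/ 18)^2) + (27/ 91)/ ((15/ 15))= 2064739977/ 91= 22689450.30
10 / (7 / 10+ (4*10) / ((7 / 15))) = 700 / 6049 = 0.12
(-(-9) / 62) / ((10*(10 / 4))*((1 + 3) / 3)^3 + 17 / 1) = 243 / 127658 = 0.00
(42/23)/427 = 6/1403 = 0.00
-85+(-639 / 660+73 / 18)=-162187 / 1980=-81.91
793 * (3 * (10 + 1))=26169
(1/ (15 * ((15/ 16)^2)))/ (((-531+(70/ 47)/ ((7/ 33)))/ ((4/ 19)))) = -48128/ 1579206375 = -0.00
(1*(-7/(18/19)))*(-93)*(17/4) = 70091/24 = 2920.46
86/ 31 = 2.77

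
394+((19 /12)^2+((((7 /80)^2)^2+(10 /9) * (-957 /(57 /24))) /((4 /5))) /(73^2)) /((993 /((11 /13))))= 394.00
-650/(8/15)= -4875/4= -1218.75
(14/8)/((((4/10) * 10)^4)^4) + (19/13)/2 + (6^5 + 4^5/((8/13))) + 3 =2109146769915995/223338299392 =9443.73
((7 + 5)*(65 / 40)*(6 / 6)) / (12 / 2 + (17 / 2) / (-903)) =35217 / 10819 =3.26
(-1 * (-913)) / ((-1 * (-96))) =913 / 96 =9.51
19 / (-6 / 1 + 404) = 19 / 398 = 0.05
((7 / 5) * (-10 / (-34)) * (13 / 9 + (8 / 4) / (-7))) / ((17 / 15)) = 365 / 867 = 0.42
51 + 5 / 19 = 974 / 19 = 51.26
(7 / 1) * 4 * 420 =11760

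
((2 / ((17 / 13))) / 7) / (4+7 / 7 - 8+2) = -0.22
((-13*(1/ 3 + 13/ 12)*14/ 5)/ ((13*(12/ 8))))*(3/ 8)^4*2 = -0.10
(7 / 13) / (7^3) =1 / 637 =0.00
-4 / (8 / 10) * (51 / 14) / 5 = -51 / 14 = -3.64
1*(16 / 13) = 1.23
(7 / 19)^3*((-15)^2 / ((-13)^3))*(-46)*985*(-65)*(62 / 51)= -361335922500 / 19705907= -18336.43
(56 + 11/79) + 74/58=131538/2291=57.42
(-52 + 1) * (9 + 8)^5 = -72412707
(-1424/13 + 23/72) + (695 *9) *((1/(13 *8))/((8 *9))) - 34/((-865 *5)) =-269985841/2491200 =-108.38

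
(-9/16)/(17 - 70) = 9/848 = 0.01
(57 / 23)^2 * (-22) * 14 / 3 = -333564 / 529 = -630.56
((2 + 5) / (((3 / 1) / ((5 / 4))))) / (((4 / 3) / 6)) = 105 / 8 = 13.12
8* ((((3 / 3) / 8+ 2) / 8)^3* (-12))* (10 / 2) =-73695 / 8192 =-9.00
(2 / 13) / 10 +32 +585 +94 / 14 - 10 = 279247 / 455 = 613.73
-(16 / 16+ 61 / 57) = -118 / 57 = -2.07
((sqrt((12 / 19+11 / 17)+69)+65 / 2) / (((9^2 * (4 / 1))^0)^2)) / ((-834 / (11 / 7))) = -715 / 11676 - 55 * sqrt(73321) / 942837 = -0.08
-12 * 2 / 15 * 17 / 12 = -2.27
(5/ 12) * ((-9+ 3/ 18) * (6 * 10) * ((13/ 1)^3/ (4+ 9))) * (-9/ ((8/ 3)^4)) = 54413775/ 8192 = 6642.31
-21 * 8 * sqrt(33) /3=-321.70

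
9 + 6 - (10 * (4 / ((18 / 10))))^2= -38785 / 81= -478.83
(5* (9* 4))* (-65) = -11700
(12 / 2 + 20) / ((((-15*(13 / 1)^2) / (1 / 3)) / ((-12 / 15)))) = 8 / 2925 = 0.00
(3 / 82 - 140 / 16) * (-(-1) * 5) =-7145 / 164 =-43.57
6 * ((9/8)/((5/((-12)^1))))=-81/5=-16.20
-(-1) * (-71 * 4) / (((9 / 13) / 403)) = -1487876 / 9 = -165319.56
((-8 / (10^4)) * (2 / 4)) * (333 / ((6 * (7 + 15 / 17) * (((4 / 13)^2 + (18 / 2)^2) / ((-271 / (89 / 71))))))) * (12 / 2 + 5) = 67496138853 / 817229150000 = 0.08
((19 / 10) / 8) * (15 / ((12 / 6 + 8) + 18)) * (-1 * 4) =-57 / 112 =-0.51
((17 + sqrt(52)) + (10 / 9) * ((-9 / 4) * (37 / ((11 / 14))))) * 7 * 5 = -38780 / 11 + 70 * sqrt(13) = -3273.07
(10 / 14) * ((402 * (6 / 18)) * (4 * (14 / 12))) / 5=268 / 3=89.33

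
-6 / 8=-3 / 4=-0.75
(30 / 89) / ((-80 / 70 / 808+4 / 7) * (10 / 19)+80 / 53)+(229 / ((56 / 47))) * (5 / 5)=41173353631 / 214017944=192.38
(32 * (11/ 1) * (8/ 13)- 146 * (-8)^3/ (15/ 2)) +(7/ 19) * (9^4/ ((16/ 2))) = 310796149/ 29640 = 10485.70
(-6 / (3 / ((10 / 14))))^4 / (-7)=-10000 / 16807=-0.59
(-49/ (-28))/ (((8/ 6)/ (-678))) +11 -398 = -10215/ 8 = -1276.88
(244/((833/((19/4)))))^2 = 1343281/693889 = 1.94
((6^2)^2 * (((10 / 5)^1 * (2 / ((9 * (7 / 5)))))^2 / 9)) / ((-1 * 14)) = -3200 / 3087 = -1.04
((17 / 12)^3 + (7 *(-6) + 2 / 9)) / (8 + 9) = -67279 / 29376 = -2.29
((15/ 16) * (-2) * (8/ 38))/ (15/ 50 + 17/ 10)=-15/ 76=-0.20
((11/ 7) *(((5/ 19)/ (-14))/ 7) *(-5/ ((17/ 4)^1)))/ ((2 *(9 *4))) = 275/ 3988404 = 0.00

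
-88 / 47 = -1.87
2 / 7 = 0.29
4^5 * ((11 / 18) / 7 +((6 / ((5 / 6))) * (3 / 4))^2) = 47170048 / 1575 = 29949.24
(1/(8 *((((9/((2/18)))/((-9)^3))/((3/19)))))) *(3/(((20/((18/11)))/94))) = -34263/8360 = -4.10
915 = 915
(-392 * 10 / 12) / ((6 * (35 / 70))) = -980 / 9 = -108.89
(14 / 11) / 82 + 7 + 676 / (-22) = -10694 / 451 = -23.71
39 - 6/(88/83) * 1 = 1467/44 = 33.34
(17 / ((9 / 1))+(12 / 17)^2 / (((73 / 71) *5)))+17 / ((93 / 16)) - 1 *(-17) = 644834206 / 29430315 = 21.91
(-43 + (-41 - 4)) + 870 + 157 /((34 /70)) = 18789 /17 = 1105.24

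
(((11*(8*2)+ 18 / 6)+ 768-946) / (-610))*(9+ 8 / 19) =-179 / 11590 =-0.02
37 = 37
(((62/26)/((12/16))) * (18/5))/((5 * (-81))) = -248/8775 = -0.03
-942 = -942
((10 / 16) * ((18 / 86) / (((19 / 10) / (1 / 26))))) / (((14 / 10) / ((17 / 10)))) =3825 / 1189552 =0.00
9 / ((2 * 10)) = 9 / 20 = 0.45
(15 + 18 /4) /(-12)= -13 /8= -1.62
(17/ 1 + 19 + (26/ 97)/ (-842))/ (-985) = -1470119/ 40224445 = -0.04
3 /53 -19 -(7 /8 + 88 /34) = -161507 /7208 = -22.41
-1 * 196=-196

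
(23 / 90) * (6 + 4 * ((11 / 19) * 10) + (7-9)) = 6.94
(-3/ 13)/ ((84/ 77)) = -11/ 52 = -0.21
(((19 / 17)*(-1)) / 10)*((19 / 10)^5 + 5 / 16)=-47639631 / 17000000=-2.80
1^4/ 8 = 1/ 8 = 0.12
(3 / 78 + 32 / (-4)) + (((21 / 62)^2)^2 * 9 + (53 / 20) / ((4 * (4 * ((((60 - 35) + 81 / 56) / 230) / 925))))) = 376816196318281 / 284488797008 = 1324.54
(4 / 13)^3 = 64 / 2197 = 0.03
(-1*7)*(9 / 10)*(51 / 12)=-1071 / 40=-26.78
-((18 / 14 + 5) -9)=19 / 7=2.71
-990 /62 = -495 /31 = -15.97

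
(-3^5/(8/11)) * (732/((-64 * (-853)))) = -489159/109184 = -4.48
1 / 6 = 0.17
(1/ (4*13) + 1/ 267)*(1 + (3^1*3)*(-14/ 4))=-19459/ 27768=-0.70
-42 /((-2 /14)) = 294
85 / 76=1.12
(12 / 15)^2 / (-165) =-16 / 4125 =-0.00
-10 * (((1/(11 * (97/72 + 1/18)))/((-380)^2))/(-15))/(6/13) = 13/20053550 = 0.00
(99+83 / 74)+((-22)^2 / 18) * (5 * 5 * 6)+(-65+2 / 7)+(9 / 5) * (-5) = 6308837 / 1554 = 4059.74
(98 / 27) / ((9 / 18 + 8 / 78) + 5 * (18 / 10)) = 364 / 963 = 0.38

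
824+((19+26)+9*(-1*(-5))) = 914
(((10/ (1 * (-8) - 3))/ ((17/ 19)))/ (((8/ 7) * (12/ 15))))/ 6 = -3325/ 17952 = -0.19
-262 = -262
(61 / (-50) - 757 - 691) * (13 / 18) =-941993 / 900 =-1046.66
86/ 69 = 1.25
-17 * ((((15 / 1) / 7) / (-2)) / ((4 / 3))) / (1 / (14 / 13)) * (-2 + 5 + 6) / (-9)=-765 / 52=-14.71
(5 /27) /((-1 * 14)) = -5 /378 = -0.01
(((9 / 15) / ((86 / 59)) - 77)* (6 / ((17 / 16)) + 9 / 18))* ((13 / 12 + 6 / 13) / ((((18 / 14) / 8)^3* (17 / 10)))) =-103064.78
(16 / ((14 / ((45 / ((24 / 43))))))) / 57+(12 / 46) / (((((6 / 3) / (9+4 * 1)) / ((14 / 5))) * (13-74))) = 1435607 / 932995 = 1.54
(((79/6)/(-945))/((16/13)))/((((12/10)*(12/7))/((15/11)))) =-5135/684288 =-0.01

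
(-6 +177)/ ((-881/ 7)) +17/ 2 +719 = 1279461/ 1762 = 726.14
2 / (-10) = -1 / 5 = -0.20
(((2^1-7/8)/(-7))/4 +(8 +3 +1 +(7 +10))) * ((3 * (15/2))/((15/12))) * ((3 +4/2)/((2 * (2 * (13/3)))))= 67365/448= 150.37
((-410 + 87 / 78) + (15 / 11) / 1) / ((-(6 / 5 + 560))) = 582755 / 802516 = 0.73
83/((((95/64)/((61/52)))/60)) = 972096/247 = 3935.61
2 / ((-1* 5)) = -2 / 5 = -0.40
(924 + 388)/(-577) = -1312/577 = -2.27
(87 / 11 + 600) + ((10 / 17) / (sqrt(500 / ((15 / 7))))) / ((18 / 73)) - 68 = 540.07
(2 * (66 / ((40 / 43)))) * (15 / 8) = 4257 / 16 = 266.06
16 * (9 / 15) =9.60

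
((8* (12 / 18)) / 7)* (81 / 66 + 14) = 2680 / 231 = 11.60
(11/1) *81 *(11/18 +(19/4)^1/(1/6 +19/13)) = 399267/127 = 3143.83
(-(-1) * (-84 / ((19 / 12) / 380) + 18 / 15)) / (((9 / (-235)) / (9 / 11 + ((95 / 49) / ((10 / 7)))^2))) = 4528086455 / 3234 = 1400150.42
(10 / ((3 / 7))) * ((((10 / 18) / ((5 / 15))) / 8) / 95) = 0.05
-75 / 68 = -1.10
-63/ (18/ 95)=-665/ 2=-332.50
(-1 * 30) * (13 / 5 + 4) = -198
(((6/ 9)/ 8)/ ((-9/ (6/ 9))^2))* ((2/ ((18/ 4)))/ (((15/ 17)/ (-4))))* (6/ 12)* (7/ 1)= -952/ 295245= -0.00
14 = 14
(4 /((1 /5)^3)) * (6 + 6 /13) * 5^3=5250000 /13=403846.15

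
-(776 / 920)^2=-9409 / 13225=-0.71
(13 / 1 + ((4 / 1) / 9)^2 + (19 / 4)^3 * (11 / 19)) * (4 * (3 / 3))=390067 / 1296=300.98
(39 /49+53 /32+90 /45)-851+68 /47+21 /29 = -1804588769 /2137184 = -844.38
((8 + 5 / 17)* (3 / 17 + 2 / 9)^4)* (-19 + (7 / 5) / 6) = -366374798701 / 93156817770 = -3.93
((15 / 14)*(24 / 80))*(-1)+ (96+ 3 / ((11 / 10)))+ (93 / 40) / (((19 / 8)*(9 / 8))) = 8714449 / 87780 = 99.28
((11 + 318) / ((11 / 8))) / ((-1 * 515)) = -2632 / 5665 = -0.46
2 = 2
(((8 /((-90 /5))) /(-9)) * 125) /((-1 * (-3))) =500 /243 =2.06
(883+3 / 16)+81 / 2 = 14779 / 16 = 923.69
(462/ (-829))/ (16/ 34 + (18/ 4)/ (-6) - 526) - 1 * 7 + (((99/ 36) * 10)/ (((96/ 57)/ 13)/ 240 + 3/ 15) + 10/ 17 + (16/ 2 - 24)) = 28659084163933/ 249819479942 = 114.72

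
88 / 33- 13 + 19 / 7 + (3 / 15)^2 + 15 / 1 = 3896 / 525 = 7.42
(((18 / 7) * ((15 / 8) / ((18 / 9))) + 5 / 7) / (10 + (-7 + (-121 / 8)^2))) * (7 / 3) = 200 / 6357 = 0.03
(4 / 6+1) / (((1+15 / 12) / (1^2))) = 20 / 27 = 0.74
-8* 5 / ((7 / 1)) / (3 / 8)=-320 / 21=-15.24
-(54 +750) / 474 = -134 / 79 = -1.70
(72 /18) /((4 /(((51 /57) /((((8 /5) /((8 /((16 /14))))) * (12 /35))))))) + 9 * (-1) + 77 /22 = 10793 /1824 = 5.92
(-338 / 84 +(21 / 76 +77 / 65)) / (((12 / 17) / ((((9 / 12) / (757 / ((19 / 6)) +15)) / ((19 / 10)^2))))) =-22599205 / 7611445296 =-0.00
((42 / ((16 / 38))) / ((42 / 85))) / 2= 1615 / 16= 100.94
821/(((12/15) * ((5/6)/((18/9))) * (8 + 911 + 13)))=2463/932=2.64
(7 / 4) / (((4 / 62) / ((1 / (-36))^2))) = 217 / 10368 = 0.02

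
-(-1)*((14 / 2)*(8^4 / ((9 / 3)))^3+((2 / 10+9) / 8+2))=9620726744741 / 540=17816160638.41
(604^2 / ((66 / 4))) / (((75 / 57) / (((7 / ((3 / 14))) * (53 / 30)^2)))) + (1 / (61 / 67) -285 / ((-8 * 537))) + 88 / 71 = 1713239.92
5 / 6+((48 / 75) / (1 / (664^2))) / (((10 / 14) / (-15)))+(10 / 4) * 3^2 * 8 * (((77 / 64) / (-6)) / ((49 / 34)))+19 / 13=-647082616883 / 109200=-5925664.99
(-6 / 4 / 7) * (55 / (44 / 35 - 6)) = 825 / 332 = 2.48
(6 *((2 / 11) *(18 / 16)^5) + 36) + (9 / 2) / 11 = 3458043 / 90112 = 38.37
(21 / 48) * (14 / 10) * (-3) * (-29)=4263 / 80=53.29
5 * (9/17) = 45/17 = 2.65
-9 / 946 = -0.01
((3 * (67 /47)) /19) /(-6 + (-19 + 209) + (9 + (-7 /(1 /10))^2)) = 201 /4548049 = 0.00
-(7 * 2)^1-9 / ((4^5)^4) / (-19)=-292470092988407 / 20890720927744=-14.00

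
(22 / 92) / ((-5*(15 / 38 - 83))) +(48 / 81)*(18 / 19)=11563433 / 20576145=0.56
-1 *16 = -16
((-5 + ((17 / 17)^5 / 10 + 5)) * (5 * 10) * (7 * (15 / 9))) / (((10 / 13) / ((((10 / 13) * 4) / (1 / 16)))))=11200 / 3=3733.33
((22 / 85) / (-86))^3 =-1331 / 48827236375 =-0.00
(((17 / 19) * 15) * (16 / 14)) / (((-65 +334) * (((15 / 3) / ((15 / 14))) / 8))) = 24480 / 250439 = 0.10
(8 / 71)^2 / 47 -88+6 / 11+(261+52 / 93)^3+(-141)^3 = 31635005761273514926 / 2096312800329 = 15090785.00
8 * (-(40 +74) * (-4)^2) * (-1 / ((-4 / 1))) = -3648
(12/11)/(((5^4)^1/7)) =0.01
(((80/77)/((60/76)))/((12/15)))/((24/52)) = 3.56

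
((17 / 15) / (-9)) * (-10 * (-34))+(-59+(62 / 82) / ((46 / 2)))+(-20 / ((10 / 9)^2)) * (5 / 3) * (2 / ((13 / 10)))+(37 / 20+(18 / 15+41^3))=455318800633 / 6619860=68780.73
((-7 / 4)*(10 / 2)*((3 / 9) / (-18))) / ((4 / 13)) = 455 / 864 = 0.53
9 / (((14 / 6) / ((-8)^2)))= 1728 / 7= 246.86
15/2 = 7.50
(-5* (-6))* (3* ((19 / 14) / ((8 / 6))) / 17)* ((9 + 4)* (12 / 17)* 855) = 85529925 / 2023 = 42278.76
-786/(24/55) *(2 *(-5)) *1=36025/2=18012.50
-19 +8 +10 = -1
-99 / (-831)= 33 / 277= 0.12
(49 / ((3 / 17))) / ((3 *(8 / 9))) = 833 / 8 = 104.12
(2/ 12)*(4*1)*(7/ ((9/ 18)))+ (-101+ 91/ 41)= -11002/ 123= -89.45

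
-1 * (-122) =122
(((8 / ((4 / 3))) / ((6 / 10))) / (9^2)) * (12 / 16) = 5 / 54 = 0.09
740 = 740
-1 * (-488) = 488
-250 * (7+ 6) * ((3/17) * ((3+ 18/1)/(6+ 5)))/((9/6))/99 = -45500/6171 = -7.37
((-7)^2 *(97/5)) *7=33271/5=6654.20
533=533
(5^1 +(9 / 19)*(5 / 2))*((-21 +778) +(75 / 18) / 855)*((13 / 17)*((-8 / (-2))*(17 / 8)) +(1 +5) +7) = 2372778785 / 25992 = 91288.81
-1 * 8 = -8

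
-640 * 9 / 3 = -1920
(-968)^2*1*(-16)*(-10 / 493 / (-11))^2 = -12390400 / 243049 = -50.98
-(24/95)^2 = -576/9025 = -0.06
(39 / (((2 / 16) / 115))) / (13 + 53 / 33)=592020 / 241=2456.51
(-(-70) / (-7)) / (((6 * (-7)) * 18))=5 / 378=0.01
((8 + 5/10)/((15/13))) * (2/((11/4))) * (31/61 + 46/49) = 764660/98637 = 7.75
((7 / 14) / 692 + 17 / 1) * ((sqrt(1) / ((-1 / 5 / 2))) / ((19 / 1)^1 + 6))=-6.80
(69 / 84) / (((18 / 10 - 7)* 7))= -115 / 5096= -0.02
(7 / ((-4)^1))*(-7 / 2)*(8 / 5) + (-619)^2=1915854 / 5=383170.80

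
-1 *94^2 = -8836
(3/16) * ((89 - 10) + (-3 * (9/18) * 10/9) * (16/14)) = 14.46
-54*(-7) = 378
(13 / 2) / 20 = 13 / 40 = 0.32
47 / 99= 0.47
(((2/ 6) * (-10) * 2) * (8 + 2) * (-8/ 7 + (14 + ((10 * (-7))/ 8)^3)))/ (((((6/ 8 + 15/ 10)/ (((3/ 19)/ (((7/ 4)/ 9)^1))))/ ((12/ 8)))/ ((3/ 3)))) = 22077375/ 931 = 23713.61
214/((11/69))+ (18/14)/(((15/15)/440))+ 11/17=1908.72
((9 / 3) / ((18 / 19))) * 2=19 / 3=6.33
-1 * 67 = -67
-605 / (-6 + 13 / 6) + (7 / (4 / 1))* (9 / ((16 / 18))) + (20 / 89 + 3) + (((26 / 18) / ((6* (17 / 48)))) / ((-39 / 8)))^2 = 2467368306785 / 13800448224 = 178.79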